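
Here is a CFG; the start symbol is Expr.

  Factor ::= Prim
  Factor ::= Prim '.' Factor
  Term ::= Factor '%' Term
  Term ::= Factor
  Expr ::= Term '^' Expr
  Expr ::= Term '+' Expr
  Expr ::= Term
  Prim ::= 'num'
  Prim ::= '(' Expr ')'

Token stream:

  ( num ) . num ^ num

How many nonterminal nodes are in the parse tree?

[Expr [Term [Factor [Prim ( [Expr [Term [Factor [Prim num]]]] )] . [Factor [Prim num]]]] ^ [Expr [Term [Factor [Prim num]]]]]

14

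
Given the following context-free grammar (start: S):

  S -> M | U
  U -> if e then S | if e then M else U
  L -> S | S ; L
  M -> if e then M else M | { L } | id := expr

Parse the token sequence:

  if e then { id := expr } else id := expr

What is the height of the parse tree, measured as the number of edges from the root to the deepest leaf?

6

[S [M if e then [M { [L [S [M id := expr]]] }] else [M id := expr]]]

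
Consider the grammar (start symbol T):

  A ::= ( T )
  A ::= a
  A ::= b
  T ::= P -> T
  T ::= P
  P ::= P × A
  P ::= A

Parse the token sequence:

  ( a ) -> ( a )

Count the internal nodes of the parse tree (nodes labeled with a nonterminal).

12

[T [P [A ( [T [P [A a]]] )]] -> [T [P [A ( [T [P [A a]]] )]]]]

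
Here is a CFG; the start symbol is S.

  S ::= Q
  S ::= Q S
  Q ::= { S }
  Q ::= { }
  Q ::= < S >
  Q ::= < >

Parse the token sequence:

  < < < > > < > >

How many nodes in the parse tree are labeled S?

[S [Q < [S [Q < [S [Q < >]] >] [S [Q < >]]] >]]

4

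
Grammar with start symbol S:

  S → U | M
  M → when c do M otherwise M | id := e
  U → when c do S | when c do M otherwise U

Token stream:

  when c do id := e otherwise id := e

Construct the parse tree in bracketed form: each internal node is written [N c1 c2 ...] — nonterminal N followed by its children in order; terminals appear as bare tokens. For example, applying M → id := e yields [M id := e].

S
M
when c do M otherwise M
when c do id := e otherwise M
when c do id := e otherwise id := e

[S [M when c do [M id := e] otherwise [M id := e]]]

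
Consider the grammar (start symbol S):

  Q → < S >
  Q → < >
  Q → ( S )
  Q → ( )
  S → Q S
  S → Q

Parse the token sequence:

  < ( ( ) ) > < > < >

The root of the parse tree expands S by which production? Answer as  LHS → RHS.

[S [Q < [S [Q ( [S [Q ( )]] )]] >] [S [Q < >] [S [Q < >]]]]

S → Q S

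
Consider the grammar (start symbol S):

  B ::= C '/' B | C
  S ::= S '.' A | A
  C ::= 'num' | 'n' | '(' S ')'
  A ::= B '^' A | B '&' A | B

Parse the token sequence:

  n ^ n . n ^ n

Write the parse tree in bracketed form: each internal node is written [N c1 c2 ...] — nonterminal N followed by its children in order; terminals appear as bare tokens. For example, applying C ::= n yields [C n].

[S [S [A [B [C n]] ^ [A [B [C n]]]]] . [A [B [C n]] ^ [A [B [C n]]]]]

S
S . A
A . A
B ^ A . A
C ^ A . A
n ^ A . A
n ^ B . A
n ^ C . A
n ^ n . A
n ^ n . B ^ A
n ^ n . C ^ A
n ^ n . n ^ A
n ^ n . n ^ B
n ^ n . n ^ C
n ^ n . n ^ n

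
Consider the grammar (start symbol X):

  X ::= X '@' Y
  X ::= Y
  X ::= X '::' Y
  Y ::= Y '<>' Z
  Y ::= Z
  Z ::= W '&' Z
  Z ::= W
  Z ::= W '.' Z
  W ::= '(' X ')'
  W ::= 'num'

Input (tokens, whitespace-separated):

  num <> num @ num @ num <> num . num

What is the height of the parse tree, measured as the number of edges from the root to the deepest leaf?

[X [X [X [Y [Y [Z [W num]]] <> [Z [W num]]]] @ [Y [Z [W num]]]] @ [Y [Y [Z [W num]]] <> [Z [W num] . [Z [W num]]]]]

7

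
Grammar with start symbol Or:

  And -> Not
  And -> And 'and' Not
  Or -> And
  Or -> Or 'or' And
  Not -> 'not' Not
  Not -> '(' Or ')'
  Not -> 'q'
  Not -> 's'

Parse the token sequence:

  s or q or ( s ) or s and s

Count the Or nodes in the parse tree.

5

[Or [Or [Or [Or [And [Not s]]] or [And [Not q]]] or [And [Not ( [Or [And [Not s]]] )]]] or [And [And [Not s]] and [Not s]]]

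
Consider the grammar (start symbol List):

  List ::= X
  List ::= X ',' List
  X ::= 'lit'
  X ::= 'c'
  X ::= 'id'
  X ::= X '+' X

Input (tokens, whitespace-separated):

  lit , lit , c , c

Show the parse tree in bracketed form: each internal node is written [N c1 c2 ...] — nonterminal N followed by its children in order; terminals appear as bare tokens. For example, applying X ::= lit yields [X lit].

[List [X lit] , [List [X lit] , [List [X c] , [List [X c]]]]]

List
X , List
lit , List
lit , X , List
lit , lit , List
lit , lit , X , List
lit , lit , c , List
lit , lit , c , X
lit , lit , c , c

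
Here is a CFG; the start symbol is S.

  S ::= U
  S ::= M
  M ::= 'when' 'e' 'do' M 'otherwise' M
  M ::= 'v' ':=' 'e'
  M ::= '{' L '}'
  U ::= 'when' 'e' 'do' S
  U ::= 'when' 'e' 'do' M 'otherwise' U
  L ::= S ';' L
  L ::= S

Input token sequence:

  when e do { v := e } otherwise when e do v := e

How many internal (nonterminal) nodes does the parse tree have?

9

[S [U when e do [M { [L [S [M v := e]]] }] otherwise [U when e do [S [M v := e]]]]]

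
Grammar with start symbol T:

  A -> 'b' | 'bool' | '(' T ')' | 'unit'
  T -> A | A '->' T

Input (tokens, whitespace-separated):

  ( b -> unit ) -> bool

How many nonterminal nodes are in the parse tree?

[T [A ( [T [A b] -> [T [A unit]]] )] -> [T [A bool]]]

8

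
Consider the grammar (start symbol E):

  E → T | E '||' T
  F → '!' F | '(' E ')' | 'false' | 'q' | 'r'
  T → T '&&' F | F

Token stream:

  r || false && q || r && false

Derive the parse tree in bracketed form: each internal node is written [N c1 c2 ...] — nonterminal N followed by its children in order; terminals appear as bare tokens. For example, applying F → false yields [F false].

[E [E [E [T [F r]]] || [T [T [F false]] && [F q]]] || [T [T [F r]] && [F false]]]

E
E || T
E || T || T
T || T || T
F || T || T
r || T || T
r || T && F || T
r || F && F || T
r || false && F || T
r || false && q || T
r || false && q || T && F
r || false && q || F && F
r || false && q || r && F
r || false && q || r && false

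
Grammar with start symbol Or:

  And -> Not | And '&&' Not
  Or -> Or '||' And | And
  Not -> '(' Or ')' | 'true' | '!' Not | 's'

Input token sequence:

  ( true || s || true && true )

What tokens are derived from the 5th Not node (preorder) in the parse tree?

true

[Or [And [Not ( [Or [Or [Or [And [Not true]]] || [And [Not s]]] || [And [And [Not true]] && [Not true]]] )]]]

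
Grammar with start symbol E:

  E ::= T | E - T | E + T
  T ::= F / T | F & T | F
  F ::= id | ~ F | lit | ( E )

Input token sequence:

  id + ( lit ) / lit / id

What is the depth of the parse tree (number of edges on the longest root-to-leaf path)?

[E [E [T [F id]]] + [T [F ( [E [T [F lit]]] )] / [T [F lit] / [T [F id]]]]]

6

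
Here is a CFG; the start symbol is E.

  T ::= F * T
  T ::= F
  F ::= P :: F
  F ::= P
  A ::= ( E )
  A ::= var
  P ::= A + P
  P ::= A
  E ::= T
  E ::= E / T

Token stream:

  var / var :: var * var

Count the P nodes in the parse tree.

4

[E [E [T [F [P [A var]]]]] / [T [F [P [A var]] :: [F [P [A var]]]] * [T [F [P [A var]]]]]]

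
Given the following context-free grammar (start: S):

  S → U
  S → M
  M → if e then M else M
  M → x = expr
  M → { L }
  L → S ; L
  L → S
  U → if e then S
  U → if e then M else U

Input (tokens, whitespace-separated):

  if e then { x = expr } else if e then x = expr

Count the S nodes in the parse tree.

[S [U if e then [M { [L [S [M x = expr]]] }] else [U if e then [S [M x = expr]]]]]

3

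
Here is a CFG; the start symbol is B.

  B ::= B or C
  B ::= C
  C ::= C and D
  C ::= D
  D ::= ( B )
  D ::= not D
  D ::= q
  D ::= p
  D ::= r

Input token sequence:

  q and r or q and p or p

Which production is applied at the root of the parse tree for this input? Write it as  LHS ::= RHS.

[B [B [B [C [C [D q]] and [D r]]] or [C [C [D q]] and [D p]]] or [C [D p]]]

B ::= B or C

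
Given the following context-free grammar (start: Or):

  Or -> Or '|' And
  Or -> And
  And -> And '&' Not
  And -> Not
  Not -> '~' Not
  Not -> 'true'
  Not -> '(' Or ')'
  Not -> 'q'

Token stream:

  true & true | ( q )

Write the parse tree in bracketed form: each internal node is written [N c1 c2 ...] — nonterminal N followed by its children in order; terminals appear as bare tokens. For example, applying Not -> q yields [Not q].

[Or [Or [And [And [Not true]] & [Not true]]] | [And [Not ( [Or [And [Not q]]] )]]]

Or
Or | And
And | And
And & Not | And
Not & Not | And
true & Not | And
true & true | And
true & true | Not
true & true | ( Or )
true & true | ( And )
true & true | ( Not )
true & true | ( q )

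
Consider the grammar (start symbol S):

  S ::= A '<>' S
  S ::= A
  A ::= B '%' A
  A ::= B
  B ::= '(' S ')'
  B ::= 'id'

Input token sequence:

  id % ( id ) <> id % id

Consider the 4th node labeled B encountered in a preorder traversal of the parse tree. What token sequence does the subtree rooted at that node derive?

id

[S [A [B id] % [A [B ( [S [A [B id]]] )]]] <> [S [A [B id] % [A [B id]]]]]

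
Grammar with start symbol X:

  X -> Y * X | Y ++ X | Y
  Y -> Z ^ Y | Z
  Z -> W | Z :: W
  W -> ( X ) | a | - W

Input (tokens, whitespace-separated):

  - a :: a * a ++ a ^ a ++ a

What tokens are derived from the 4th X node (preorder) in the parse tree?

[X [Y [Z [Z [W - [W a]]] :: [W a]]] * [X [Y [Z [W a]]] ++ [X [Y [Z [W a]] ^ [Y [Z [W a]]]] ++ [X [Y [Z [W a]]]]]]]

a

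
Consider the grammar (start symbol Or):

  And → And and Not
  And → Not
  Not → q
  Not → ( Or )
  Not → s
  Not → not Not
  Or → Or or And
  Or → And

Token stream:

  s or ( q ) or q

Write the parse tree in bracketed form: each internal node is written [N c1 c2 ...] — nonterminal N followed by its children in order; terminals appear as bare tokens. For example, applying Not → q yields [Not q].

Or
Or or And
Or or And or And
And or And or And
Not or And or And
s or And or And
s or Not or And
s or ( Or ) or And
s or ( And ) or And
s or ( Not ) or And
s or ( q ) or And
s or ( q ) or Not
s or ( q ) or q

[Or [Or [Or [And [Not s]]] or [And [Not ( [Or [And [Not q]]] )]]] or [And [Not q]]]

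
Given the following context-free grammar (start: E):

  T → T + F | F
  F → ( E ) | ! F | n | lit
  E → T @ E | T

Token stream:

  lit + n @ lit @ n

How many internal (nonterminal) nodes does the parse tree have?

11

[E [T [T [F lit]] + [F n]] @ [E [T [F lit]] @ [E [T [F n]]]]]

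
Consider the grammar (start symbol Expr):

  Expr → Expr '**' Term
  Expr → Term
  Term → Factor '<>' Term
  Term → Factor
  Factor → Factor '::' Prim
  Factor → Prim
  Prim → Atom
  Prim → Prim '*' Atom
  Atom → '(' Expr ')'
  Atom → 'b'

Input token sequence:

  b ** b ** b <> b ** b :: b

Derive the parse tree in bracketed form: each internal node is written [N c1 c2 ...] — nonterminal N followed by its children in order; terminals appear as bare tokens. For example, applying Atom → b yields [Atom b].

[Expr [Expr [Expr [Expr [Term [Factor [Prim [Atom b]]]]] ** [Term [Factor [Prim [Atom b]]]]] ** [Term [Factor [Prim [Atom b]]] <> [Term [Factor [Prim [Atom b]]]]]] ** [Term [Factor [Factor [Prim [Atom b]]] :: [Prim [Atom b]]]]]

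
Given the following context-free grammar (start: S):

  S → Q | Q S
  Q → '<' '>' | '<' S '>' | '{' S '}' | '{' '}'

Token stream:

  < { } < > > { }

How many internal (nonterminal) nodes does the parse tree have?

[S [Q < [S [Q { }] [S [Q < >]]] >] [S [Q { }]]]

8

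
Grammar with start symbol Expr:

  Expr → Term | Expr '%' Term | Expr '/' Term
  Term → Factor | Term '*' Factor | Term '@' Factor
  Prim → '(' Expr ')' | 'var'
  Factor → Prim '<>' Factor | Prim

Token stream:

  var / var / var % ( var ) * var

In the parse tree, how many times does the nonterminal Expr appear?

5

[Expr [Expr [Expr [Expr [Term [Factor [Prim var]]]] / [Term [Factor [Prim var]]]] / [Term [Factor [Prim var]]]] % [Term [Term [Factor [Prim ( [Expr [Term [Factor [Prim var]]]] )]]] * [Factor [Prim var]]]]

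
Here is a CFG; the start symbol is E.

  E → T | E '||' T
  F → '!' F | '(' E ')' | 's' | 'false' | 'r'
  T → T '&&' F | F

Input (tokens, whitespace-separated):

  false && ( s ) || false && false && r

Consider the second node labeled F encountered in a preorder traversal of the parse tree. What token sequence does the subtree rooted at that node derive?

[E [E [T [T [F false]] && [F ( [E [T [F s]]] )]]] || [T [T [T [F false]] && [F false]] && [F r]]]

( s )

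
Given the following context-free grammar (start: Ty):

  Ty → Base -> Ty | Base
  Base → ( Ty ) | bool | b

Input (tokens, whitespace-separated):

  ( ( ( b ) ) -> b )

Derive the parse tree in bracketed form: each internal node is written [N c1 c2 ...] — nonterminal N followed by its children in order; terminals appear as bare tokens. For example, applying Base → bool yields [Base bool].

[Ty [Base ( [Ty [Base ( [Ty [Base ( [Ty [Base b]] )]] )] -> [Ty [Base b]]] )]]

Ty
Base
( Ty )
( Base -> Ty )
( ( Ty ) -> Ty )
( ( Base ) -> Ty )
( ( ( Ty ) ) -> Ty )
( ( ( Base ) ) -> Ty )
( ( ( b ) ) -> Ty )
( ( ( b ) ) -> Base )
( ( ( b ) ) -> b )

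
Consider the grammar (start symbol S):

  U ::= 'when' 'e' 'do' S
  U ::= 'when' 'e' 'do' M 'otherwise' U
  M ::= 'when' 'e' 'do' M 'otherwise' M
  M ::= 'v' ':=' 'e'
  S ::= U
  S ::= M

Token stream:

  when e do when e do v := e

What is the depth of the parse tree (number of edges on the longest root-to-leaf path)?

[S [U when e do [S [U when e do [S [M v := e]]]]]]

6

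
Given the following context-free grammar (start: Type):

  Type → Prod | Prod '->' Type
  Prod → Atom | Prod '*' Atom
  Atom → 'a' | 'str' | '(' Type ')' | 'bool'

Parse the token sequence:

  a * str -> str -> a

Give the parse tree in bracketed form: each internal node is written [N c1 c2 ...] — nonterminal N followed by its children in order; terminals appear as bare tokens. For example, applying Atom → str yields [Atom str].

[Type [Prod [Prod [Atom a]] * [Atom str]] -> [Type [Prod [Atom str]] -> [Type [Prod [Atom a]]]]]

Type
Prod -> Type
Prod * Atom -> Type
Atom * Atom -> Type
a * Atom -> Type
a * str -> Type
a * str -> Prod -> Type
a * str -> Atom -> Type
a * str -> str -> Type
a * str -> str -> Prod
a * str -> str -> Atom
a * str -> str -> a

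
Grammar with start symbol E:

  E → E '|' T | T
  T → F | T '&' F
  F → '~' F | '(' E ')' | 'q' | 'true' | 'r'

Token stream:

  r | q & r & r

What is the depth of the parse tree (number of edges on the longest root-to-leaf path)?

[E [E [T [F r]]] | [T [T [T [F q]] & [F r]] & [F r]]]

5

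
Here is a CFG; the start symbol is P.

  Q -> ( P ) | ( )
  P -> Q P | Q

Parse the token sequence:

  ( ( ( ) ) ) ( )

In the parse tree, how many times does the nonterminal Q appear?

4

[P [Q ( [P [Q ( [P [Q ( )]] )]] )] [P [Q ( )]]]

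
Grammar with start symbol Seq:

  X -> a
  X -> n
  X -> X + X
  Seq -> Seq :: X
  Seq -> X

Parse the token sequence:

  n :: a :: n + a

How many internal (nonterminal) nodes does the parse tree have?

8

[Seq [Seq [Seq [X n]] :: [X a]] :: [X [X n] + [X a]]]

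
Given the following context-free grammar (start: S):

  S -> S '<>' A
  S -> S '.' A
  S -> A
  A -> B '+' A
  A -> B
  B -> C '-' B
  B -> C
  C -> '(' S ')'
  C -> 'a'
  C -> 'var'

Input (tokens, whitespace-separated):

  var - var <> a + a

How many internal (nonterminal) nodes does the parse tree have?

[S [S [A [B [C var] - [B [C var]]]]] <> [A [B [C a]] + [A [B [C a]]]]]

13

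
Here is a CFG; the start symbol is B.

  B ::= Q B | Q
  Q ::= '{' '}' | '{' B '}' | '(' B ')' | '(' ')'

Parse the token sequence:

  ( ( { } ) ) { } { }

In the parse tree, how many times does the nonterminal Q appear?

[B [Q ( [B [Q ( [B [Q { }]] )]] )] [B [Q { }] [B [Q { }]]]]

5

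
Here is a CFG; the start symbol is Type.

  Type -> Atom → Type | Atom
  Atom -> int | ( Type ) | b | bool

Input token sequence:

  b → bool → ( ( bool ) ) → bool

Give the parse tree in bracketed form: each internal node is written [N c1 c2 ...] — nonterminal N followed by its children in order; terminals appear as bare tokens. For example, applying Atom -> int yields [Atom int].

[Type [Atom b] → [Type [Atom bool] → [Type [Atom ( [Type [Atom ( [Type [Atom bool]] )]] )] → [Type [Atom bool]]]]]

Type
Atom → Type
b → Type
b → Atom → Type
b → bool → Type
b → bool → Atom → Type
b → bool → ( Type ) → Type
b → bool → ( Atom ) → Type
b → bool → ( ( Type ) ) → Type
b → bool → ( ( Atom ) ) → Type
b → bool → ( ( bool ) ) → Type
b → bool → ( ( bool ) ) → Atom
b → bool → ( ( bool ) ) → bool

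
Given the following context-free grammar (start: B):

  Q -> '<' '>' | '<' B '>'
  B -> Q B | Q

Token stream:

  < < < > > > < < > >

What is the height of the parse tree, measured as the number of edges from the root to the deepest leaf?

[B [Q < [B [Q < [B [Q < >]] >]] >] [B [Q < [B [Q < >]] >]]]

6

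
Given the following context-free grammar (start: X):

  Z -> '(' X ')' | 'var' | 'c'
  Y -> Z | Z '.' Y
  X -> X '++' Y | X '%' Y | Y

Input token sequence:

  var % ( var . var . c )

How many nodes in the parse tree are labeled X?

[X [X [Y [Z var]]] % [Y [Z ( [X [Y [Z var] . [Y [Z var] . [Y [Z c]]]]] )]]]

3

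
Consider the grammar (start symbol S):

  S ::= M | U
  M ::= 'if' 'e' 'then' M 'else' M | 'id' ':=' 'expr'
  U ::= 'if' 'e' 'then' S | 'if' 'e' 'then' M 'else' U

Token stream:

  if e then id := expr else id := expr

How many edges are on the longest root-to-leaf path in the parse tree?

[S [M if e then [M id := expr] else [M id := expr]]]

3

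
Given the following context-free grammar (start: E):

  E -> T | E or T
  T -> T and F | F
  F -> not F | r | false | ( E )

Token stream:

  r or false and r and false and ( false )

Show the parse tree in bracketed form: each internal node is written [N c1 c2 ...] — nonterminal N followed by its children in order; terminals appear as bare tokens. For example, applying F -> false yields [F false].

[E [E [T [F r]]] or [T [T [T [T [F false]] and [F r]] and [F false]] and [F ( [E [T [F false]]] )]]]

E
E or T
T or T
F or T
r or T
r or T and F
r or T and F and F
r or T and F and F and F
r or F and F and F and F
r or false and F and F and F
r or false and r and F and F
r or false and r and false and F
r or false and r and false and ( E )
r or false and r and false and ( T )
r or false and r and false and ( F )
r or false and r and false and ( false )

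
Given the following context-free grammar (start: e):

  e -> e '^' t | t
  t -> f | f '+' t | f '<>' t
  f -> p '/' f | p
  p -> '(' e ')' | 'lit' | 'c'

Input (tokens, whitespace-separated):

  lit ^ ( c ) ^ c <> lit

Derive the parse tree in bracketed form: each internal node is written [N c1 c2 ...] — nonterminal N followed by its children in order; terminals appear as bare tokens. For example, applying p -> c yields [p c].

[e [e [e [t [f [p lit]]]] ^ [t [f [p ( [e [t [f [p c]]]] )]]]] ^ [t [f [p c]] <> [t [f [p lit]]]]]

e
e ^ t
e ^ t ^ t
t ^ t ^ t
f ^ t ^ t
p ^ t ^ t
lit ^ t ^ t
lit ^ f ^ t
lit ^ p ^ t
lit ^ ( e ) ^ t
lit ^ ( t ) ^ t
lit ^ ( f ) ^ t
lit ^ ( p ) ^ t
lit ^ ( c ) ^ t
lit ^ ( c ) ^ f <> t
lit ^ ( c ) ^ p <> t
lit ^ ( c ) ^ c <> t
lit ^ ( c ) ^ c <> f
lit ^ ( c ) ^ c <> p
lit ^ ( c ) ^ c <> lit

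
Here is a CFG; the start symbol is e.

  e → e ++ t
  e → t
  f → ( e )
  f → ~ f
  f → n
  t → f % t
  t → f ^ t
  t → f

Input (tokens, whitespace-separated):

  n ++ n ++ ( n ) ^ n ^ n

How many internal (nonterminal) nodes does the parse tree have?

[e [e [e [t [f n]]] ++ [t [f n]]] ++ [t [f ( [e [t [f n]]] )] ^ [t [f n] ^ [t [f n]]]]]

16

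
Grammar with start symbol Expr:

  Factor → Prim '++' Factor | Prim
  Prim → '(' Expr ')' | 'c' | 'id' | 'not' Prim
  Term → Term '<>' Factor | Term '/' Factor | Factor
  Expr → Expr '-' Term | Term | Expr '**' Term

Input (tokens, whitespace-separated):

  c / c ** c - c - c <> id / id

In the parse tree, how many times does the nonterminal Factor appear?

[Expr [Expr [Expr [Expr [Term [Term [Factor [Prim c]]] / [Factor [Prim c]]]] ** [Term [Factor [Prim c]]]] - [Term [Factor [Prim c]]]] - [Term [Term [Term [Factor [Prim c]]] <> [Factor [Prim id]]] / [Factor [Prim id]]]]

7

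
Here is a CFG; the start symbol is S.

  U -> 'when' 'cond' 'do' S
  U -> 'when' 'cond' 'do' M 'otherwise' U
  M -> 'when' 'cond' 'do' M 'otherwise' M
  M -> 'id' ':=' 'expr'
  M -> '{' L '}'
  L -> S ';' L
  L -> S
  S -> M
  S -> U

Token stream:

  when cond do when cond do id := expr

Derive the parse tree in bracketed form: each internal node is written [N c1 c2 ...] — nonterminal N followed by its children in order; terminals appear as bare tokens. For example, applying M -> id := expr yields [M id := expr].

[S [U when cond do [S [U when cond do [S [M id := expr]]]]]]

S
U
when cond do S
when cond do U
when cond do when cond do S
when cond do when cond do M
when cond do when cond do id := expr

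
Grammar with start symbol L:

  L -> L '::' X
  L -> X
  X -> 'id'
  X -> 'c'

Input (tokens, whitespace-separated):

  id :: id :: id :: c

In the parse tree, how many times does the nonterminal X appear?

[L [L [L [L [X id]] :: [X id]] :: [X id]] :: [X c]]

4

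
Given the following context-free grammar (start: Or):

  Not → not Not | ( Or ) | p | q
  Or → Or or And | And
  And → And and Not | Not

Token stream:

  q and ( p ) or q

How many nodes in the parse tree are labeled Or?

[Or [Or [And [And [Not q]] and [Not ( [Or [And [Not p]]] )]]] or [And [Not q]]]

3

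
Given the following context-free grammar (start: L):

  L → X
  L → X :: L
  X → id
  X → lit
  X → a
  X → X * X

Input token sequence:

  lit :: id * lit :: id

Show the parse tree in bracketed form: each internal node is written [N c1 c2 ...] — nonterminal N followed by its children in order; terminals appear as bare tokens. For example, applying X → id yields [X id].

[L [X lit] :: [L [X [X id] * [X lit]] :: [L [X id]]]]

L
X :: L
lit :: L
lit :: X :: L
lit :: X * X :: L
lit :: id * X :: L
lit :: id * lit :: L
lit :: id * lit :: X
lit :: id * lit :: id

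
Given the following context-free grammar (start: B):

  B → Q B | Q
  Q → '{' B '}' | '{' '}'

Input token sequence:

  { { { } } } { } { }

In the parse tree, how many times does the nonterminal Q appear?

5

[B [Q { [B [Q { [B [Q { }]] }]] }] [B [Q { }] [B [Q { }]]]]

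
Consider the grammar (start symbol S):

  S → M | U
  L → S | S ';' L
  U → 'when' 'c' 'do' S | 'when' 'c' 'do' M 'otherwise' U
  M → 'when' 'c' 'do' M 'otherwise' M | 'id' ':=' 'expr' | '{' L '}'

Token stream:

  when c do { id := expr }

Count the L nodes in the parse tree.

1

[S [U when c do [S [M { [L [S [M id := expr]]] }]]]]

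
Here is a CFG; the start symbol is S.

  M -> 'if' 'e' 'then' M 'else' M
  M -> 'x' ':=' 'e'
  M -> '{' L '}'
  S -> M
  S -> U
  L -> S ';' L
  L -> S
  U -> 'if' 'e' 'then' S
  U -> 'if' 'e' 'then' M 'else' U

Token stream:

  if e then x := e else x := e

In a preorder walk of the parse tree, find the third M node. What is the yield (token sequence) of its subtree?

x := e

[S [M if e then [M x := e] else [M x := e]]]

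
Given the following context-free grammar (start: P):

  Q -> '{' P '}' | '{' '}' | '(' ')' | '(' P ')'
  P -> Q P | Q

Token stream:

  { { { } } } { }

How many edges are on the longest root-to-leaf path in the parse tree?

[P [Q { [P [Q { [P [Q { }]] }]] }] [P [Q { }]]]

6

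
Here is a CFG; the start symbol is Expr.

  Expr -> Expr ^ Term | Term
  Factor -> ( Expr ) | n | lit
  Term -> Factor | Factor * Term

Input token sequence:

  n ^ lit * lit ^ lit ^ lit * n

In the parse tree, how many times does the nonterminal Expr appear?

4

[Expr [Expr [Expr [Expr [Term [Factor n]]] ^ [Term [Factor lit] * [Term [Factor lit]]]] ^ [Term [Factor lit]]] ^ [Term [Factor lit] * [Term [Factor n]]]]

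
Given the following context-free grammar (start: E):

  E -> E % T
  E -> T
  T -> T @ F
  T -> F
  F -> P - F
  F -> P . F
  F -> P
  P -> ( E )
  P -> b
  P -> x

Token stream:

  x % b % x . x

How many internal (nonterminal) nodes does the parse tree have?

14

[E [E [E [T [F [P x]]]] % [T [F [P b]]]] % [T [F [P x] . [F [P x]]]]]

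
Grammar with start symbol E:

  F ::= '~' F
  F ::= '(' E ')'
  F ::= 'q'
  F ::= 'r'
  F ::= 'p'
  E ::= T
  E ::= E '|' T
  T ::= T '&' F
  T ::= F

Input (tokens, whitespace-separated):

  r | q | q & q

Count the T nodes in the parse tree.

[E [E [E [T [F r]]] | [T [F q]]] | [T [T [F q]] & [F q]]]

4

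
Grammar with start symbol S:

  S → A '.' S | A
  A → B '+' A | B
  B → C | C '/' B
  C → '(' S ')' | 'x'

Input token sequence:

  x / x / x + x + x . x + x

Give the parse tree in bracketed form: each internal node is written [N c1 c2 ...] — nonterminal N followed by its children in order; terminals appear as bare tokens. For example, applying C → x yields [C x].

S
A . S
B + A . S
C / B + A . S
x / B + A . S
x / C / B + A . S
x / x / B + A . S
x / x / C + A . S
x / x / x + A . S
x / x / x + B + A . S
x / x / x + C + A . S
x / x / x + x + A . S
x / x / x + x + B . S
x / x / x + x + C . S
x / x / x + x + x . S
x / x / x + x + x . A
x / x / x + x + x . B + A
x / x / x + x + x . C + A
x / x / x + x + x . x + A
x / x / x + x + x . x + B
x / x / x + x + x . x + C
x / x / x + x + x . x + x

[S [A [B [C x] / [B [C x] / [B [C x]]]] + [A [B [C x]] + [A [B [C x]]]]] . [S [A [B [C x]] + [A [B [C x]]]]]]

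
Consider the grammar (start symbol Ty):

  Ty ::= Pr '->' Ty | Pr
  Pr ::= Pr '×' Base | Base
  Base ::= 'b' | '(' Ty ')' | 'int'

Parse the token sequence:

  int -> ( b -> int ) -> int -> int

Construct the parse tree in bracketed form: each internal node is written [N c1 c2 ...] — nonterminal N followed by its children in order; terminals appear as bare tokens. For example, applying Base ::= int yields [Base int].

Ty
Pr -> Ty
Base -> Ty
int -> Ty
int -> Pr -> Ty
int -> Base -> Ty
int -> ( Ty ) -> Ty
int -> ( Pr -> Ty ) -> Ty
int -> ( Base -> Ty ) -> Ty
int -> ( b -> Ty ) -> Ty
int -> ( b -> Pr ) -> Ty
int -> ( b -> Base ) -> Ty
int -> ( b -> int ) -> Ty
int -> ( b -> int ) -> Pr -> Ty
int -> ( b -> int ) -> Base -> Ty
int -> ( b -> int ) -> int -> Ty
int -> ( b -> int ) -> int -> Pr
int -> ( b -> int ) -> int -> Base
int -> ( b -> int ) -> int -> int

[Ty [Pr [Base int]] -> [Ty [Pr [Base ( [Ty [Pr [Base b]] -> [Ty [Pr [Base int]]]] )]] -> [Ty [Pr [Base int]] -> [Ty [Pr [Base int]]]]]]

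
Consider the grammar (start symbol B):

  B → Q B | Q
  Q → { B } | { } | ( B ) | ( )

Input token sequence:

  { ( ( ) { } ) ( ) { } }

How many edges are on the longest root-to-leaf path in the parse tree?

7

[B [Q { [B [Q ( [B [Q ( )] [B [Q { }]]] )] [B [Q ( )] [B [Q { }]]]] }]]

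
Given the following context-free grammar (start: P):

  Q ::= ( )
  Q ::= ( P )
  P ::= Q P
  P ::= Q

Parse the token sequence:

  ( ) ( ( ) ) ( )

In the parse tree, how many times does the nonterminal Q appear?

[P [Q ( )] [P [Q ( [P [Q ( )]] )] [P [Q ( )]]]]

4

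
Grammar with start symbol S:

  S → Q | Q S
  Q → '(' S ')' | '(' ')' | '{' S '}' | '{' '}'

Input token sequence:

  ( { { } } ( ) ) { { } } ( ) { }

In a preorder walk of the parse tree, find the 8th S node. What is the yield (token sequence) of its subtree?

{ }

[S [Q ( [S [Q { [S [Q { }]] }] [S [Q ( )]]] )] [S [Q { [S [Q { }]] }] [S [Q ( )] [S [Q { }]]]]]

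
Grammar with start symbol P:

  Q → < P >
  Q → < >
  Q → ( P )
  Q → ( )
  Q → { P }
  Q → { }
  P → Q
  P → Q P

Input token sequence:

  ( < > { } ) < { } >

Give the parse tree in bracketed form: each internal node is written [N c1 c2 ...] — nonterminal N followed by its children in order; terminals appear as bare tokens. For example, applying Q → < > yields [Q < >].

[P [Q ( [P [Q < >] [P [Q { }]]] )] [P [Q < [P [Q { }]] >]]]

P
Q P
( P ) P
( Q P ) P
( < > P ) P
( < > Q ) P
( < > { } ) P
( < > { } ) Q
( < > { } ) < P >
( < > { } ) < Q >
( < > { } ) < { } >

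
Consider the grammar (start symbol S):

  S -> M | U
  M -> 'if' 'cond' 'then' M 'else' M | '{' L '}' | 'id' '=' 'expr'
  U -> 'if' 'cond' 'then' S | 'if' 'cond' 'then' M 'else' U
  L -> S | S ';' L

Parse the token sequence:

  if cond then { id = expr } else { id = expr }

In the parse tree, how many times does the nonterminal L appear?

[S [M if cond then [M { [L [S [M id = expr]]] }] else [M { [L [S [M id = expr]]] }]]]

2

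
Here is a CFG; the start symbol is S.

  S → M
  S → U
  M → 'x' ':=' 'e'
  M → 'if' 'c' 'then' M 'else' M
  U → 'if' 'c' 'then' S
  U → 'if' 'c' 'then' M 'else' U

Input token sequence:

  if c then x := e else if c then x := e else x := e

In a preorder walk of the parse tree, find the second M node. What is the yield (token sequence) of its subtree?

x := e

[S [M if c then [M x := e] else [M if c then [M x := e] else [M x := e]]]]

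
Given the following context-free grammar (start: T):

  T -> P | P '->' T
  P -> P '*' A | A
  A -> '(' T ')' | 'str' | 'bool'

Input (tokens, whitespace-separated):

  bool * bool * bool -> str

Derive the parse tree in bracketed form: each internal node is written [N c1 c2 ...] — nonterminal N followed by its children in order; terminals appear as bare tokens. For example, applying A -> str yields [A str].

T
P -> T
P * A -> T
P * A * A -> T
A * A * A -> T
bool * A * A -> T
bool * bool * A -> T
bool * bool * bool -> T
bool * bool * bool -> P
bool * bool * bool -> A
bool * bool * bool -> str

[T [P [P [P [A bool]] * [A bool]] * [A bool]] -> [T [P [A str]]]]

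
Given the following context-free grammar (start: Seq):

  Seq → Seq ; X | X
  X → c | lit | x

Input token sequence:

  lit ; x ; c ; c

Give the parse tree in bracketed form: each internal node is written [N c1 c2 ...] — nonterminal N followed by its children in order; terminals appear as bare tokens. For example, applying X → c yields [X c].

Seq
Seq ; X
Seq ; X ; X
Seq ; X ; X ; X
X ; X ; X ; X
lit ; X ; X ; X
lit ; x ; X ; X
lit ; x ; c ; X
lit ; x ; c ; c

[Seq [Seq [Seq [Seq [X lit]] ; [X x]] ; [X c]] ; [X c]]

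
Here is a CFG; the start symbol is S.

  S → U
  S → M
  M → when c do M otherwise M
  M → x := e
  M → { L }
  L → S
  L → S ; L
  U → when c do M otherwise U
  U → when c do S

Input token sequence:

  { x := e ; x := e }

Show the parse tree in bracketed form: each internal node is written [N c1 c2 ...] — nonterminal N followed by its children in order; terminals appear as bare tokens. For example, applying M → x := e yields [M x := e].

[S [M { [L [S [M x := e]] ; [L [S [M x := e]]]] }]]

S
M
{ L }
{ S ; L }
{ M ; L }
{ x := e ; L }
{ x := e ; S }
{ x := e ; M }
{ x := e ; x := e }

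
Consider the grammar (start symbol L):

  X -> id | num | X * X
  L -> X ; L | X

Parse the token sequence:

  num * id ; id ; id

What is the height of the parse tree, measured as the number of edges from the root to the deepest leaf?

4

[L [X [X num] * [X id]] ; [L [X id] ; [L [X id]]]]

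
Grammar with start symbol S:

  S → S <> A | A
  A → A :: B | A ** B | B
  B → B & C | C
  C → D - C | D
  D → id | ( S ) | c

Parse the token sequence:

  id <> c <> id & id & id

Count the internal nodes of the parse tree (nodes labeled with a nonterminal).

[S [S [S [A [B [C [D id]]]]] <> [A [B [C [D c]]]]] <> [A [B [B [B [C [D id]]] & [C [D id]]] & [C [D id]]]]]

21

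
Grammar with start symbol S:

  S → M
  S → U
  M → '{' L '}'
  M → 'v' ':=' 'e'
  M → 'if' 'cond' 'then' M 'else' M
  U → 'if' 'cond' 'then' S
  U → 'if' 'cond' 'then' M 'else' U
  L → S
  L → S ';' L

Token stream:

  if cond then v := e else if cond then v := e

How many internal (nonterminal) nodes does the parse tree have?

[S [U if cond then [M v := e] else [U if cond then [S [M v := e]]]]]

6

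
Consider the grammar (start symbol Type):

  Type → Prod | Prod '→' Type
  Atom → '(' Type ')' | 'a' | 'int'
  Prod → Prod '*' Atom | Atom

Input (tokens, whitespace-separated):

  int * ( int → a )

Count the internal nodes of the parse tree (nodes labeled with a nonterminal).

11

[Type [Prod [Prod [Atom int]] * [Atom ( [Type [Prod [Atom int]] → [Type [Prod [Atom a]]]] )]]]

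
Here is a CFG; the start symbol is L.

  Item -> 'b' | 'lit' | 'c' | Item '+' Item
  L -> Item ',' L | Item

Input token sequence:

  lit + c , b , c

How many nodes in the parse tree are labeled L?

3

[L [Item [Item lit] + [Item c]] , [L [Item b] , [L [Item c]]]]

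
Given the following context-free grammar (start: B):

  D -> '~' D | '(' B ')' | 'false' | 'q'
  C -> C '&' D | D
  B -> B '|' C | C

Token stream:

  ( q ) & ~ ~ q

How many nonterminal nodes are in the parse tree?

10

[B [C [C [D ( [B [C [D q]]] )]] & [D ~ [D ~ [D q]]]]]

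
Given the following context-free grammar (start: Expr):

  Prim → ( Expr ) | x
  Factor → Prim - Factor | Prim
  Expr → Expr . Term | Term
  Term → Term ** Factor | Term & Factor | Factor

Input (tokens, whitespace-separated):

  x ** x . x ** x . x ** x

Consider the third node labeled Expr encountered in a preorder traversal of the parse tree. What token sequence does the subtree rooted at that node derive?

x ** x

[Expr [Expr [Expr [Term [Term [Factor [Prim x]]] ** [Factor [Prim x]]]] . [Term [Term [Factor [Prim x]]] ** [Factor [Prim x]]]] . [Term [Term [Factor [Prim x]]] ** [Factor [Prim x]]]]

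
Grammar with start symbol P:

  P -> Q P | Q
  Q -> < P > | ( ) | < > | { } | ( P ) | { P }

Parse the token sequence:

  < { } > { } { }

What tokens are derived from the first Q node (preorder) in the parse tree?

< { } >

[P [Q < [P [Q { }]] >] [P [Q { }] [P [Q { }]]]]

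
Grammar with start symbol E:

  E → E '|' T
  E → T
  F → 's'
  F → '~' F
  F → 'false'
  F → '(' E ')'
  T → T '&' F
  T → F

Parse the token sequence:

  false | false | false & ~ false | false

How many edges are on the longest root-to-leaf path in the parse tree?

6

[E [E [E [E [T [F false]]] | [T [F false]]] | [T [T [F false]] & [F ~ [F false]]]] | [T [F false]]]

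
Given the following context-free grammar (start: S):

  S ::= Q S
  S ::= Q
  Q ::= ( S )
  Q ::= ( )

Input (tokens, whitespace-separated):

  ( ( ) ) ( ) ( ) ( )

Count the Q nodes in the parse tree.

5

[S [Q ( [S [Q ( )]] )] [S [Q ( )] [S [Q ( )] [S [Q ( )]]]]]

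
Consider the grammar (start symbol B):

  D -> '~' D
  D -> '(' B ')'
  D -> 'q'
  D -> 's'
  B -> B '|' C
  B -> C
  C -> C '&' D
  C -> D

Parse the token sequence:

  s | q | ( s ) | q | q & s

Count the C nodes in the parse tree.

7

[B [B [B [B [B [C [D s]]] | [C [D q]]] | [C [D ( [B [C [D s]]] )]]] | [C [D q]]] | [C [C [D q]] & [D s]]]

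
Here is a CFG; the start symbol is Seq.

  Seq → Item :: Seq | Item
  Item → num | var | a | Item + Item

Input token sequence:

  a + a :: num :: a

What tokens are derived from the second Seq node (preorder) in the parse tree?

[Seq [Item [Item a] + [Item a]] :: [Seq [Item num] :: [Seq [Item a]]]]

num :: a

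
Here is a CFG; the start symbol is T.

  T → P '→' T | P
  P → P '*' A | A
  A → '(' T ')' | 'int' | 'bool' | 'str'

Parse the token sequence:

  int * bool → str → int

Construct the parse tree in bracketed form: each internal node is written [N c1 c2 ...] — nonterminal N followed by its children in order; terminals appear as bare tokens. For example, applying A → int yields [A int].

T
P → T
P * A → T
A * A → T
int * A → T
int * bool → T
int * bool → P → T
int * bool → A → T
int * bool → str → T
int * bool → str → P
int * bool → str → A
int * bool → str → int

[T [P [P [A int]] * [A bool]] → [T [P [A str]] → [T [P [A int]]]]]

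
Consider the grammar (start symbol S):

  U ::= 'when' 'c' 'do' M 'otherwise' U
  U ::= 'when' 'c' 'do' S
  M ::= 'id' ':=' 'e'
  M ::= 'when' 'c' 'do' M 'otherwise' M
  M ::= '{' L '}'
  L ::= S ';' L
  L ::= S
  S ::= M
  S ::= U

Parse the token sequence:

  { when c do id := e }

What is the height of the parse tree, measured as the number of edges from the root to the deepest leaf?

7

[S [M { [L [S [U when c do [S [M id := e]]]]] }]]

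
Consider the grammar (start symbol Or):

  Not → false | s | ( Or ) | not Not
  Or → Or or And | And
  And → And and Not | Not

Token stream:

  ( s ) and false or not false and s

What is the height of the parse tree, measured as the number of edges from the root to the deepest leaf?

8

[Or [Or [And [And [Not ( [Or [And [Not s]]] )]] and [Not false]]] or [And [And [Not not [Not false]]] and [Not s]]]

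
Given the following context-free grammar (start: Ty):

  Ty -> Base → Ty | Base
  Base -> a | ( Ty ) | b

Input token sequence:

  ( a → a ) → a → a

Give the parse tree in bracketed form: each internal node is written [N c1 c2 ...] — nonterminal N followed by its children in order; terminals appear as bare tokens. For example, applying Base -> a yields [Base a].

Ty
Base → Ty
( Ty ) → Ty
( Base → Ty ) → Ty
( a → Ty ) → Ty
( a → Base ) → Ty
( a → a ) → Ty
( a → a ) → Base → Ty
( a → a ) → a → Ty
( a → a ) → a → Base
( a → a ) → a → a

[Ty [Base ( [Ty [Base a] → [Ty [Base a]]] )] → [Ty [Base a] → [Ty [Base a]]]]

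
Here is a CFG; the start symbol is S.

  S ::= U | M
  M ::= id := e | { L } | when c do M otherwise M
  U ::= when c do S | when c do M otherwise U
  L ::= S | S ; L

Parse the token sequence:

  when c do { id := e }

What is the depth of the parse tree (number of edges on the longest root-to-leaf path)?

[S [U when c do [S [M { [L [S [M id := e]]] }]]]]

7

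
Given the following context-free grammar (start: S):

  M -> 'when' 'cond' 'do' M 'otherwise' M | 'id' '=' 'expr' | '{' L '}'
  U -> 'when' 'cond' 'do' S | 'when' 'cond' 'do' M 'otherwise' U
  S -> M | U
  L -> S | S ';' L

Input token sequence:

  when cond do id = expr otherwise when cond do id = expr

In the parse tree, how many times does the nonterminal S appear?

2

[S [U when cond do [M id = expr] otherwise [U when cond do [S [M id = expr]]]]]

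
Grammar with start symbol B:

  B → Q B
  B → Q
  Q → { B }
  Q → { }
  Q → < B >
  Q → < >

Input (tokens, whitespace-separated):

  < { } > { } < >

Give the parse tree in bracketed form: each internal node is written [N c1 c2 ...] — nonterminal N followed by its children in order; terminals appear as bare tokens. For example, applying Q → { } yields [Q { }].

[B [Q < [B [Q { }]] >] [B [Q { }] [B [Q < >]]]]

B
Q B
< B > B
< Q > B
< { } > B
< { } > Q B
< { } > { } B
< { } > { } Q
< { } > { } < >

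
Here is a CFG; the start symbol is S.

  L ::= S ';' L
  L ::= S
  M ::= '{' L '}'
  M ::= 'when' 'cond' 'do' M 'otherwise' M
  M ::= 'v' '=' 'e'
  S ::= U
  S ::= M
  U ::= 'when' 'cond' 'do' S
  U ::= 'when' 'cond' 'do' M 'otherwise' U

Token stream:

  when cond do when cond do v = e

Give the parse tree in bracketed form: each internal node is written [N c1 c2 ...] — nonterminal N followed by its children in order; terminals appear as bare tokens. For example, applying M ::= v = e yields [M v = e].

S
U
when cond do S
when cond do U
when cond do when cond do S
when cond do when cond do M
when cond do when cond do v = e

[S [U when cond do [S [U when cond do [S [M v = e]]]]]]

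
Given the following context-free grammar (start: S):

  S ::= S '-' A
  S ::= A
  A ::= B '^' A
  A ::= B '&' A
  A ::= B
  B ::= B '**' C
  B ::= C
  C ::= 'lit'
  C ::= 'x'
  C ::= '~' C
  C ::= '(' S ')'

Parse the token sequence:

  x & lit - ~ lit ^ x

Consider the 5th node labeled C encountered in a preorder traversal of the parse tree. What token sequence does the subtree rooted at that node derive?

x

[S [S [A [B [C x]] & [A [B [C lit]]]]] - [A [B [C ~ [C lit]]] ^ [A [B [C x]]]]]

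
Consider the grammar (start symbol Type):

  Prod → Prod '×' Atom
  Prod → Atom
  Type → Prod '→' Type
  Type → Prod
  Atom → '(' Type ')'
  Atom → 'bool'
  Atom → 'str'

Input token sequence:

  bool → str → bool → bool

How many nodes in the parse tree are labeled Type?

[Type [Prod [Atom bool]] → [Type [Prod [Atom str]] → [Type [Prod [Atom bool]] → [Type [Prod [Atom bool]]]]]]

4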